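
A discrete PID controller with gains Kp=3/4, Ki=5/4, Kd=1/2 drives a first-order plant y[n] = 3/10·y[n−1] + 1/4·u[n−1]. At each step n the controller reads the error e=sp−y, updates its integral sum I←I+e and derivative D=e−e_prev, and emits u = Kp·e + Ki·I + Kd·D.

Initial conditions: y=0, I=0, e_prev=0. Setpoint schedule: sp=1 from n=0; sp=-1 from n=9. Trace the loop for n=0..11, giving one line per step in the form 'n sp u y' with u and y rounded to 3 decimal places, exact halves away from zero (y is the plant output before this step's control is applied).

0 1 2.500 0.000
1 1 1.688 0.625
2 1 2.508 0.609
3 1 2.487 0.810
4 1 2.688 0.865
5 1 2.718 0.931
6 1 2.768 0.959
7 1 2.781 0.980
8 1 2.793 0.989
9 -1 -2.203 0.995
10 -1 -0.576 -0.252
11 -1 -2.216 -0.220

(exact arithmetic carried between steps; '≈' marks a value shown rounded to 6 d.p. or computed from one; I and e_prev carry over from the previous line; the table rounds u and y to 3 d.p., halves away from zero)
n=0: y=0, sp=1, e=sp−y=1; I=1, D=e−e_prev=1; u=3/4·1+5/4·1+1/2·1=2.5; next y=3/10·0+1/4·2.5=0.625
n=1: y=0.625, sp=1, e=sp−y=0.375; I=1.375, D=e−e_prev=-0.625; u=3/4·0.375+5/4·1.375+1/2·(-0.625)=1.6875; next y=3/10·0.625+1/4·1.6875=0.609375
n=2: y=0.609375, sp=1, e=sp−y=0.390625; I=1.765625, D=e−e_prev=0.015625; u=3/4·0.390625+5/4·1.765625+1/2·0.015625≈2.507813; next y=3/10·0.609375+1/4·2.507813≈0.809766
n=3: y≈0.809766, sp=1, e=sp−y≈0.190234; I≈1.955859, D=e−e_prev≈-0.200391; u=3/4·0.190234+5/4·1.955859+1/2·(-0.200391)≈2.487305; next y=3/10·0.809766+1/4·2.487305≈0.864756
n=4: y≈0.864756, sp=1, e=sp−y≈0.135244; I≈2.091104, D=e−e_prev≈-0.054990; u=3/4·0.135244+5/4·2.091104+1/2·(-0.054990)≈2.687817; next y=3/10·0.864756+1/4·2.687817≈0.931381
n=5: y≈0.931381, sp=1, e=sp−y≈0.068619; I≈2.159722, D=e−e_prev≈-0.066625; u=3/4·0.068619+5/4·2.159722+1/2·(-0.066625)≈2.717805; next y=3/10·0.931381+1/4·2.717805≈0.958865
n=6: y≈0.958865, sp=1, e=sp−y≈0.041135; I≈2.200857, D=e−e_prev≈-0.027484; u=3/4·0.041135+5/4·2.200857+1/2·(-0.027484)≈2.768180; next y=3/10·0.958865+1/4·2.768180≈0.979705
n=7: y≈0.979705, sp=1, e=sp−y≈0.020295; I≈2.221152, D=e−e_prev≈-0.020839; u=3/4·0.020295+5/4·2.221152+1/2·(-0.020839)≈2.781242; next y=3/10·0.979705+1/4·2.781242≈0.989222
n=8: y≈0.989222, sp=1, e=sp−y≈0.010778; I≈2.231930, D=e−e_prev≈-0.009517; u=3/4·0.010778+5/4·2.231930+1/2·(-0.009517)≈2.793238; next y=3/10·0.989222+1/4·2.793238≈0.995076
n=9: y≈0.995076, sp=-1, e=sp−y≈-1.995076; I≈0.236854, D=e−e_prev≈-2.005854; u=3/4·(-1.995076)+5/4·0.236854+1/2·(-2.005854)≈-2.203166; next y=3/10·0.995076+1/4·(-2.203166)≈-0.252269
n=10: y≈-0.252269, sp=-1, e=sp−y≈-0.747731; I≈-0.510877, D=e−e_prev≈1.247345; u=3/4·(-0.747731)+5/4·(-0.510877)+1/2·1.247345≈-0.575722; next y=3/10·(-0.252269)+1/4·(-0.575722)≈-0.219611
n=11: y≈-0.219611, sp=-1, e=sp−y≈-0.780389; I≈-1.291266, D=e−e_prev≈-0.032658; u=3/4·(-0.780389)+5/4·(-1.291266)+1/2·(-0.032658)≈-2.215703; next y=3/10·(-0.219611)+1/4·(-2.215703)≈-0.619809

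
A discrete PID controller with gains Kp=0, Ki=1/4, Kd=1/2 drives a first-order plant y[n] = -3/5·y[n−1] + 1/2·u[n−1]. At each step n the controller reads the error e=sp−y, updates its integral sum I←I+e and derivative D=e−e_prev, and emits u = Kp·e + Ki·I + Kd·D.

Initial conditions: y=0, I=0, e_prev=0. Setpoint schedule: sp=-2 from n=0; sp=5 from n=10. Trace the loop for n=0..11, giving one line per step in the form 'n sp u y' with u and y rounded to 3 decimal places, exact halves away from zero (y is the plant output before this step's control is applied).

0 -2 -1.500 0.000
1 -2 -0.438 -0.750
2 -2 -1.861 0.231
3 -2 -0.953 -1.069
4 -2 -2.761 0.165
5 -2 -1.452 -1.480
6 -2 -3.636 0.162
7 -2 -1.798 -1.915
8 -2 -4.481 0.250
9 -2 -1.980 -2.391
10 5 -0.080 0.444
11 5 -0.460 -0.306

(exact arithmetic carried between steps; '≈' marks a value shown rounded to 6 d.p. or computed from one; I and e_prev carry over from the previous line; the table rounds u and y to 3 d.p., halves away from zero)
n=0: y=0, sp=-2, e=sp−y=-2; I=-2, D=e−e_prev=-2; u=0·(-2)+1/4·(-2)+1/2·(-2)=-1.5; next y=-3/5·0+1/2·(-1.5)=-0.75
n=1: y=-0.75, sp=-2, e=sp−y=-1.25; I=-3.25, D=e−e_prev=0.75; u=0·(-1.25)+1/4·(-3.25)+1/2·0.75=-0.4375; next y=-3/5·(-0.75)+1/2·(-0.4375)=0.23125
n=2: y=0.23125, sp=-2, e=sp−y=-2.23125; I=-5.48125, D=e−e_prev=-0.98125; u=0·(-2.23125)+1/4·(-5.48125)+1/2·(-0.98125)≈-1.860938; next y=-3/5·0.23125+1/2·(-1.860938)≈-1.069219
n=3: y≈-1.069219, sp=-2, e=sp−y≈-0.930781; I≈-6.412031, D=e−e_prev≈1.300469; u=0·(-0.930781)+1/4·(-6.412031)+1/2·1.300469≈-0.952773; next y=-3/5·(-1.069219)+1/2·(-0.952773)≈0.165145
n=4: y≈0.165145, sp=-2, e=sp−y≈-2.165145; I≈-8.577176, D=e−e_prev≈-1.234363; u=0·(-2.165145)+1/4·(-8.577176)+1/2·(-1.234363)≈-2.761476; next y=-3/5·0.165145+1/2·(-2.761476)≈-1.479825
n=5: y≈-1.479825, sp=-2, e=sp−y≈-0.520175; I≈-9.097351, D=e−e_prev≈1.644969; u=0·(-0.520175)+1/4·(-9.097351)+1/2·1.644969≈-1.451853; next y=-3/5·(-1.479825)+1/2·(-1.451853)≈0.161968
n=6: y≈0.161968, sp=-2, e=sp−y≈-2.161968; I≈-11.259319, D=e−e_prev≈-1.641793; u=0·(-2.161968)+1/4·(-11.259319)+1/2·(-1.641793)≈-3.635726; next y=-3/5·0.161968+1/2·(-3.635726)≈-1.915044
n=7: y≈-1.915044, sp=-2, e=sp−y≈-0.084956; I≈-11.344275, D=e−e_prev≈2.077012; u=0·(-0.084956)+1/4·(-11.344275)+1/2·2.077012≈-1.797563; next y=-3/5·(-1.915044)+1/2·(-1.797563)≈0.250245
n=8: y≈0.250245, sp=-2, e=sp−y≈-2.250245; I≈-13.594520, D=e−e_prev≈-2.165289; u=0·(-2.250245)+1/4·(-13.594520)+1/2·(-2.165289)≈-4.481274; next y=-3/5·0.250245+1/2·(-4.481274)≈-2.390784
n=9: y≈-2.390784, sp=-2, e=sp−y≈0.390784; I≈-13.203736, D=e−e_prev≈2.641029; u=0·0.390784+1/4·(-13.203736)+1/2·2.641029≈-1.980420; next y=-3/5·(-2.390784)+1/2·(-1.980420)≈0.444261
n=10: y≈0.444261, sp=5, e=sp−y≈4.555739; I≈-8.647997, D=e−e_prev≈4.164955; u=0·4.555739+1/4·(-8.647997)+1/2·4.164955≈-0.079522; next y=-3/5·0.444261+1/2·(-0.079522)≈-0.306317
n=11: y≈-0.306317, sp=5, e=sp−y≈5.306317; I≈-3.341680, D=e−e_prev≈0.750578; u=0·5.306317+1/4·(-3.341680)+1/2·0.750578≈-0.460131; next y=-3/5·(-0.306317)+1/2·(-0.460131)≈-0.046275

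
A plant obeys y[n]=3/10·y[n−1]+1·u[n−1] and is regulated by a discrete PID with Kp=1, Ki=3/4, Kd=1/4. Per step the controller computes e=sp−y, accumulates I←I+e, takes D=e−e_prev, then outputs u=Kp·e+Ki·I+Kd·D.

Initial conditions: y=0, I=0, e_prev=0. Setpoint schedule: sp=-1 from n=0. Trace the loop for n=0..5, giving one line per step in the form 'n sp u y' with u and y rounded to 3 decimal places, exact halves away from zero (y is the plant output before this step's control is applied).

0 -1 -2.000 0.000
1 -1 1.500 -2.000
2 -1 -4.050 0.900
3 -1 4.610 -3.780
4 -1 -8.987 3.476
5 -1 12.310 -7.944

(exact arithmetic carried between steps; '≈' marks a value shown rounded to 6 d.p. or computed from one; I and e_prev carry over from the previous line; the table rounds u and y to 3 d.p., halves away from zero)
n=0: y=0, sp=-1, e=sp−y=-1; I=-1, D=e−e_prev=-1; u=1·(-1)+3/4·(-1)+1/4·(-1)=-2; next y=3/10·0+1·(-2)=-2
n=1: y=-2, sp=-1, e=sp−y=1; I=0, D=e−e_prev=2; u=1·1+3/4·0+1/4·2=1.5; next y=3/10·(-2)+1·1.5=0.9
n=2: y=0.9, sp=-1, e=sp−y=-1.9; I=-1.9, D=e−e_prev=-2.9; u=1·(-1.9)+3/4·(-1.9)+1/4·(-2.9)=-4.05; next y=3/10·0.9+1·(-4.05)=-3.78
n=3: y=-3.78, sp=-1, e=sp−y=2.78; I=0.88, D=e−e_prev=4.68; u=1·2.78+3/4·0.88+1/4·4.68=4.61; next y=3/10·(-3.78)+1·4.61=3.476
n=4: y=3.476, sp=-1, e=sp−y=-4.476; I=-3.596, D=e−e_prev=-7.256; u=1·(-4.476)+3/4·(-3.596)+1/4·(-7.256)=-8.987; next y=3/10·3.476+1·(-8.987)=-7.9442
n=5: y=-7.9442, sp=-1, e=sp−y=6.9442; I=3.3482, D=e−e_prev=11.4202; u=1·6.9442+3/4·3.3482+1/4·11.4202=12.3104; next y=3/10·(-7.9442)+1·12.3104=9.92714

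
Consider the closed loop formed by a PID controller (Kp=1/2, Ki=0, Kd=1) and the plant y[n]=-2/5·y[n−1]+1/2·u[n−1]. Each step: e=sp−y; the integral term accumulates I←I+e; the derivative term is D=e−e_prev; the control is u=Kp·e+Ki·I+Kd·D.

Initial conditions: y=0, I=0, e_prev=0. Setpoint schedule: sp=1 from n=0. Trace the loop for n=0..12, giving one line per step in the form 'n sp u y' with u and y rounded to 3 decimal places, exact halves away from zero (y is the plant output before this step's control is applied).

(exact arithmetic carried between steps; '≈' marks a value shown rounded to 6 d.p. or computed from one; I and e_prev carry over from the previous line; the table rounds u and y to 3 d.p., halves away from zero)
n=0: y=0, sp=1, e=sp−y=1; I=1, D=e−e_prev=1; u=1/2·1+0·1+1·1=1.5; next y=-2/5·0+1/2·1.5=0.75
n=1: y=0.75, sp=1, e=sp−y=0.25; I=1.25, D=e−e_prev=-0.75; u=1/2·0.25+0·1.25+1·(-0.75)=-0.625; next y=-2/5·0.75+1/2·(-0.625)=-0.6125
n=2: y=-0.6125, sp=1, e=sp−y=1.6125; I=2.8625, D=e−e_prev=1.3625; u=1/2·1.6125+0·2.8625+1·1.3625=2.16875; next y=-2/5·(-0.6125)+1/2·2.16875=1.329375
n=3: y=1.329375, sp=1, e=sp−y=-0.329375; I=2.533125, D=e−e_prev=-1.941875; u=1/2·(-0.329375)+0·2.533125+1·(-1.941875)≈-2.106563; next y=-2/5·1.329375+1/2·(-2.106563)≈-1.585031
n=4: y≈-1.585031, sp=1, e=sp−y≈2.585031; I≈5.118156, D=e−e_prev≈2.914406; u=1/2·2.585031+0·5.118156+1·2.914406≈4.206922; next y=-2/5·(-1.585031)+1/2·4.206922≈2.737473
n=5: y≈2.737473, sp=1, e=sp−y≈-1.737473; I≈3.380683, D=e−e_prev≈-4.322505; u=1/2·(-1.737473)+0·3.380683+1·(-4.322505)≈-5.191241; next y=-2/5·2.737473+1/2·(-5.191241)≈-3.690610
n=6: y≈-3.690610, sp=1, e=sp−y≈4.690610; I≈8.071293, D=e−e_prev≈6.428084; u=1/2·4.690610+0·8.071293+1·6.428084≈8.773389; next y=-2/5·(-3.690610)+1/2·8.773389≈5.862938
n=7: y≈5.862938, sp=1, e=sp−y≈-4.862938; I≈3.208355, D=e−e_prev≈-9.553548; u=1/2·(-4.862938)+0·3.208355+1·(-9.553548)≈-11.985018; next y=-2/5·5.862938+1/2·(-11.985018)≈-8.337684
n=8: y≈-8.337684, sp=1, e=sp−y≈9.337684; I≈12.546039, D=e−e_prev≈14.200622; u=1/2·9.337684+0·12.546039+1·14.200622≈18.869464; next y=-2/5·(-8.337684)+1/2·18.869464≈12.769806
n=9: y≈12.769806, sp=1, e=sp−y≈-11.769806; I≈0.776233, D=e−e_prev≈-21.107490; u=1/2·(-11.769806)+0·0.776233+1·(-21.107490)≈-26.992393; next y=-2/5·12.769806+1/2·(-26.992393)≈-18.604119
n=10: y≈-18.604119, sp=1, e=sp−y≈19.604119; I≈20.380352, D=e−e_prev≈31.373925; u=1/2·19.604119+0·20.380352+1·31.373925≈41.175984; next y=-2/5·(-18.604119)+1/2·41.175984≈28.029640
n=11: y≈28.029640, sp=1, e=sp−y≈-27.029640; I≈-6.649288, D=e−e_prev≈-46.633758; u=1/2·(-27.029640)+0·(-6.649288)+1·(-46.633758)≈-60.148578; next y=-2/5·28.029640+1/2·(-60.148578)≈-41.286145
n=12: y≈-41.286145, sp=1, e=sp−y≈42.286145; I≈35.636857, D=e−e_prev≈69.315784; u=1/2·42.286145+0·35.636857+1·69.315784≈90.458857; next y=-2/5·(-41.286145)+1/2·90.458857≈61.743886

0 1 1.500 0.000
1 1 -0.625 0.750
2 1 2.169 -0.613
3 1 -2.107 1.329
4 1 4.207 -1.585
5 1 -5.191 2.737
6 1 8.773 -3.691
7 1 -11.985 5.863
8 1 18.869 -8.338
9 1 -26.992 12.770
10 1 41.176 -18.604
11 1 -60.149 28.030
12 1 90.459 -41.286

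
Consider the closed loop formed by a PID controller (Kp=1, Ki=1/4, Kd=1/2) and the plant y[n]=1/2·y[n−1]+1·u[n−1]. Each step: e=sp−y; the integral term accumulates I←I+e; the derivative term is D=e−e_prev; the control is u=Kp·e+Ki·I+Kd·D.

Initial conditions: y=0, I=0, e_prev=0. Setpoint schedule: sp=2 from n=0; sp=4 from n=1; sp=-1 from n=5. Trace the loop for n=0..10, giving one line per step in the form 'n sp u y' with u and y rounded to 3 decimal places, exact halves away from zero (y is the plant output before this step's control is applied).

(exact arithmetic carried between steps; '≈' marks a value shown rounded to 6 d.p. or computed from one; I and e_prev carry over from the previous line; the table rounds u and y to 3 d.p., halves away from zero)
n=0: y=0, sp=2, e=sp−y=2; I=2, D=e−e_prev=2; u=1·2+1/4·2+1/2·2=3.5; next y=1/2·0+1·3.5=3.5
n=1: y=3.5, sp=4, e=sp−y=0.5; I=2.5, D=e−e_prev=-1.5; u=1·0.5+1/4·2.5+1/2·(-1.5)=0.375; next y=1/2·3.5+1·0.375=2.125
n=2: y=2.125, sp=4, e=sp−y=1.875; I=4.375, D=e−e_prev=1.375; u=1·1.875+1/4·4.375+1/2·1.375=3.65625; next y=1/2·2.125+1·3.65625=4.71875
n=3: y=4.71875, sp=4, e=sp−y=-0.71875; I=3.65625, D=e−e_prev=-2.59375; u=1·(-0.71875)+1/4·3.65625+1/2·(-2.59375)≈-1.101563; next y=1/2·4.71875+1·(-1.101563)≈1.257813
n=4: y≈1.257813, sp=4, e=sp−y≈2.742188; I≈6.398438, D=e−e_prev≈3.460938; u=1·2.742188+1/4·6.398438+1/2·3.460938≈6.072266; next y=1/2·1.257813+1·6.072266≈6.701172
n=5: y≈6.701172, sp=-1, e=sp−y≈-7.701172; I≈-1.302734, D=e−e_prev≈-10.443359; u=1·(-7.701172)+1/4·(-1.302734)+1/2·(-10.443359)≈-13.248535; next y=1/2·6.701172+1·(-13.248535)≈-9.897949
n=6: y≈-9.897949, sp=-1, e=sp−y≈8.897949; I≈7.595215, D=e−e_prev≈16.599121; u=1·8.897949+1/4·7.595215+1/2·16.599121≈19.096313; next y=1/2·(-9.897949)+1·19.096313≈14.147339
n=7: y≈14.147339, sp=-1, e=sp−y≈-15.147339; I≈-7.552124, D=e−e_prev≈-24.045288; u=1·(-15.147339)+1/4·(-7.552124)+1/2·(-24.045288)≈-29.058014; next y=1/2·14.147339+1·(-29.058014)≈-21.984344
n=8: y≈-21.984344, sp=-1, e=sp−y≈20.984344; I≈13.432220, D=e−e_prev≈36.131683; u=1·20.984344+1/4·13.432220+1/2·36.131683≈42.408241; next y=1/2·(-21.984344)+1·42.408241≈31.416069
n=9: y≈31.416069, sp=-1, e=sp−y≈-32.416069; I≈-18.983849, D=e−e_prev≈-53.400414; u=1·(-32.416069)+1/4·(-18.983849)+1/2·(-53.400414)≈-63.862238; next y=1/2·31.416069+1·(-63.862238)≈-48.154203
n=10: y≈-48.154203, sp=-1, e=sp−y≈47.154203; I≈28.170355, D=e−e_prev≈79.570272; u=1·47.154203+1/4·28.170355+1/2·79.570272≈93.981928; next y=1/2·(-48.154203)+1·93.981928≈69.904827

0 2 3.500 0.000
1 4 0.375 3.500
2 4 3.656 2.125
3 4 -1.102 4.719
4 4 6.072 1.258
5 -1 -13.249 6.701
6 -1 19.096 -9.898
7 -1 -29.058 14.147
8 -1 42.408 -21.984
9 -1 -63.862 31.416
10 -1 93.982 -48.154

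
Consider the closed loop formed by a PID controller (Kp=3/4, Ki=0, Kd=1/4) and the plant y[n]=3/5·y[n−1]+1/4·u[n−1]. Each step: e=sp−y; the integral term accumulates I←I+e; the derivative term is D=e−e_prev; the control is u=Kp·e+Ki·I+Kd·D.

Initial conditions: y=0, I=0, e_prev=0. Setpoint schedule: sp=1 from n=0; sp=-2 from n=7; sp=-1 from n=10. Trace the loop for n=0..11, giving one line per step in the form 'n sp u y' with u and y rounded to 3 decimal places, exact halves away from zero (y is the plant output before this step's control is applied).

0 1 1.000 0.000
1 1 0.500 0.250
2 1 0.538 0.275
3 1 0.519 0.299
4 1 0.515 0.309
5 1 0.513 0.315
6 1 0.512 0.317
7 -2 -2.489 0.318
8 -2 -0.989 -0.431
9 -2 -1.102 -0.506
10 -1 -0.047 -0.579
11 -1 -0.535 -0.359

(exact arithmetic carried between steps; '≈' marks a value shown rounded to 6 d.p. or computed from one; I and e_prev carry over from the previous line; the table rounds u and y to 3 d.p., halves away from zero)
n=0: y=0, sp=1, e=sp−y=1; I=1, D=e−e_prev=1; u=3/4·1+0·1+1/4·1=1; next y=3/5·0+1/4·1=0.25
n=1: y=0.25, sp=1, e=sp−y=0.75; I=1.75, D=e−e_prev=-0.25; u=3/4·0.75+0·1.75+1/4·(-0.25)=0.5; next y=3/5·0.25+1/4·0.5=0.275
n=2: y=0.275, sp=1, e=sp−y=0.725; I=2.475, D=e−e_prev=-0.025; u=3/4·0.725+0·2.475+1/4·(-0.025)=0.5375; next y=3/5·0.275+1/4·0.5375=0.299375
n=3: y=0.299375, sp=1, e=sp−y=0.700625; I=3.175625, D=e−e_prev=-0.024375; u=3/4·0.700625+0·3.175625+1/4·(-0.024375)=0.519375; next y=3/5·0.299375+1/4·0.519375≈0.309469
n=4: y≈0.309469, sp=1, e=sp−y≈0.690531; I≈3.866156, D=e−e_prev≈-0.010094; u=3/4·0.690531+0·3.866156+1/4·(-0.010094)≈0.515375; next y=3/5·0.309469+1/4·0.515375≈0.314525
n=5: y=0.314525, sp=1, e=sp−y=0.685475; I≈4.551631, D=e−e_prev≈-0.005056; u=3/4·0.685475+0·4.551631+1/4·(-0.005056)≈0.512842; next y=3/5·0.314525+1/4·0.512842≈0.316926
n=6: y≈0.316926, sp=1, e=sp−y≈0.683074; I≈5.234706, D=e−e_prev≈-0.002401; u=3/4·0.683074+0·5.234706+1/4·(-0.002401)≈0.511706; next y=3/5·0.316926+1/4·0.511706≈0.318082
n=7: y≈0.318082, sp=-2, e=sp−y≈-2.318082; I≈2.916624, D=e−e_prev≈-3.001156; u=3/4·(-2.318082)+0·2.916624+1/4·(-3.001156)≈-2.488850; next y=3/5·0.318082+1/4·(-2.488850)≈-0.431364
n=8: y≈-0.431364, sp=-2, e=sp−y≈-1.568636; I≈1.347987, D=e−e_prev≈0.749445; u=3/4·(-1.568636)+0·1.347987+1/4·0.749445≈-0.989116; next y=3/5·(-0.431364)+1/4·(-0.989116)≈-0.506097
n=9: y≈-0.506097, sp=-2, e=sp−y≈-1.493903; I≈-0.145915, D=e−e_prev≈0.074734; u=3/4·(-1.493903)+0·(-0.145915)+1/4·0.074734≈-1.101744; next y=3/5·(-0.506097)+1/4·(-1.101744)≈-0.579094
n=10: y≈-0.579094, sp=-1, e=sp−y≈-0.420906; I≈-0.566821, D=e−e_prev≈1.072997; u=3/4·(-0.420906)+0·(-0.566821)+1/4·1.072997≈-0.047430; next y=3/5·(-0.579094)+1/4·(-0.047430)≈-0.359314
n=11: y≈-0.359314, sp=-1, e=sp−y≈-0.640686; I≈-1.207507, D=e−e_prev≈-0.219780; u=3/4·(-0.640686)+0·(-1.207507)+1/4·(-0.219780)≈-0.535460; next y=3/5·(-0.359314)+1/4·(-0.535460)≈-0.349453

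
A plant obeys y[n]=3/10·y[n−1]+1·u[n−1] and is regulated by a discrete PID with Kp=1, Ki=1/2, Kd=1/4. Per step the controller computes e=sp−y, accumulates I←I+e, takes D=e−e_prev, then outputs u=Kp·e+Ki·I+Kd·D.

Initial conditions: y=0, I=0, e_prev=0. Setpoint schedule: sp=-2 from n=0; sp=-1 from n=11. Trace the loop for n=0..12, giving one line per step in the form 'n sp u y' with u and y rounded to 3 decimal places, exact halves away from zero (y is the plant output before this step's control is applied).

0 -2 -3.500 0.000
1 -2 2.125 -3.500
2 -2 -6.006 1.075
3 -2 5.428 -5.684
4 -2 -10.881 3.723
5 -2 12.212 -9.764
6 -2 -20.610 9.282
7 -2 25.948 -17.825
8 -2 -40.161 20.601
9 -2 53.663 -33.981
10 -2 -79.529 43.469
11 -1 111.274 -66.488
12 -1 -159.899 91.328

(exact arithmetic carried between steps; '≈' marks a value shown rounded to 6 d.p. or computed from one; I and e_prev carry over from the previous line; the table rounds u and y to 3 d.p., halves away from zero)
n=0: y=0, sp=-2, e=sp−y=-2; I=-2, D=e−e_prev=-2; u=1·(-2)+1/2·(-2)+1/4·(-2)=-3.5; next y=3/10·0+1·(-3.5)=-3.5
n=1: y=-3.5, sp=-2, e=sp−y=1.5; I=-0.5, D=e−e_prev=3.5; u=1·1.5+1/2·(-0.5)+1/4·3.5=2.125; next y=3/10·(-3.5)+1·2.125=1.075
n=2: y=1.075, sp=-2, e=sp−y=-3.075; I=-3.575, D=e−e_prev=-4.575; u=1·(-3.075)+1/2·(-3.575)+1/4·(-4.575)=-6.00625; next y=3/10·1.075+1·(-6.00625)=-5.68375
n=3: y=-5.68375, sp=-2, e=sp−y=3.68375; I=0.10875, D=e−e_prev=6.75875; u=1·3.68375+1/2·0.10875+1/4·6.75875≈5.427813; next y=3/10·(-5.68375)+1·5.427813≈3.722688
n=4: y≈3.722688, sp=-2, e=sp−y≈-5.722688; I≈-5.613938, D=e−e_prev≈-9.406438; u=1·(-5.722688)+1/2·(-5.613938)+1/4·(-9.406438)≈-10.881266; next y=3/10·3.722688+1·(-10.881266)≈-9.764459
n=5: y≈-9.764459, sp=-2, e=sp−y≈7.764459; I≈2.150522, D=e−e_prev≈13.487147; u=1·7.764459+1/2·2.150522+1/4·13.487147≈12.211507; next y=3/10·(-9.764459)+1·12.211507≈9.282169
n=6: y≈9.282169, sp=-2, e=sp−y≈-11.282169; I≈-9.131647, D=e−e_prev≈-19.046629; u=1·(-11.282169)+1/2·(-9.131647)+1/4·(-19.046629)≈-20.609650; next y=3/10·9.282169+1·(-20.609650)≈-17.824999
n=7: y≈-17.824999, sp=-2, e=sp−y≈15.824999; I≈6.693352, D=e−e_prev≈27.107168; u=1·15.824999+1/2·6.693352+1/4·27.107168≈25.948467; next y=3/10·(-17.824999)+1·25.948467≈20.600968
n=8: y≈20.600968, sp=-2, e=sp−y≈-22.600968; I≈-15.907616, D=e−e_prev≈-38.425967; u=1·(-22.600968)+1/2·(-15.907616)+1/4·(-38.425967)≈-40.161267; next y=3/10·20.600968+1·(-40.161267)≈-33.980977
n=9: y≈-33.980977, sp=-2, e=sp−y≈31.980977; I≈16.073361, D=e−e_prev≈54.581944; u=1·31.980977+1/2·16.073361+1/4·54.581944≈53.663144; next y=3/10·(-33.980977)+1·53.663144≈43.468850
n=10: y≈43.468850, sp=-2, e=sp−y≈-45.468850; I≈-29.395489, D=e−e_prev≈-77.449827; u=1·(-45.468850)+1/2·(-29.395489)+1/4·(-77.449827)≈-79.529052; next y=3/10·43.468850+1·(-79.529052)≈-66.488397
n=11: y≈-66.488397, sp=-1, e=sp−y≈65.488397; I≈36.092908, D=e−e_prev≈110.957247; u=1·65.488397+1/2·36.092908+1/4·110.957247≈111.274162; next y=3/10·(-66.488397)+1·111.274162≈91.327643
n=12: y≈91.327643, sp=-1, e=sp−y≈-92.327643; I≈-56.234736, D=e−e_prev≈-157.816040; u=1·(-92.327643)+1/2·(-56.234736)+1/4·(-157.816040)≈-159.899021; next y=3/10·91.327643+1·(-159.899021)≈-132.500728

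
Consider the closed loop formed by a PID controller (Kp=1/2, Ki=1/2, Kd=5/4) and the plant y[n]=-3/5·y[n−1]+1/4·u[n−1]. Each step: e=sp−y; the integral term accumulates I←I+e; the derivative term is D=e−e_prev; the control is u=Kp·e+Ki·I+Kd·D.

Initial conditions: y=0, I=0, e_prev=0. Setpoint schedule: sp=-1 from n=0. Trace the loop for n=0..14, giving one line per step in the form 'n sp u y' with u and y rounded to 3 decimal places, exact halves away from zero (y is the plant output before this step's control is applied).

0 -1 -2.250 0.000
1 -1 -0.234 -0.563
2 -1 -3.049 0.279
3 -1 0.082 -0.930
4 -1 -4.857 0.578
5 -1 1.053 -1.561
6 -1 -7.554 1.200
7 -1 3.367 -2.608
8 -1 -11.874 2.407
9 -1 8.035 -4.412
10 -1 -19.187 4.656
11 -1 16.876 -7.591
12 -1 -31.956 8.773
13 -1 33.172 -13.253
14 -1 -54.605 16.245

(exact arithmetic carried between steps; '≈' marks a value shown rounded to 6 d.p. or computed from one; I and e_prev carry over from the previous line; the table rounds u and y to 3 d.p., halves away from zero)
n=0: y=0, sp=-1, e=sp−y=-1; I=-1, D=e−e_prev=-1; u=1/2·(-1)+1/2·(-1)+5/4·(-1)=-2.25; next y=-3/5·0+1/4·(-2.25)=-0.5625
n=1: y=-0.5625, sp=-1, e=sp−y=-0.4375; I=-1.4375, D=e−e_prev=0.5625; u=1/2·(-0.4375)+1/2·(-1.4375)+5/4·0.5625=-0.234375; next y=-3/5·(-0.5625)+1/4·(-0.234375)≈0.278906
n=2: y≈0.278906, sp=-1, e=sp−y≈-1.278906; I≈-2.716406, D=e−e_prev≈-0.841406; u=1/2·(-1.278906)+1/2·(-2.716406)+5/4·(-0.841406)≈-3.049414; next y=-3/5·0.278906+1/4·(-3.049414)≈-0.929697
n=3: y≈-0.929697, sp=-1, e=sp−y≈-0.070303; I≈-2.786709, D=e−e_prev≈1.208604; u=1/2·(-0.070303)+1/2·(-2.786709)+5/4·1.208604≈0.082249; next y=-3/5·(-0.929697)+1/4·0.082249≈0.578380
n=4: y≈0.578380, sp=-1, e=sp−y≈-1.578380; I≈-4.365089, D=e−e_prev≈-1.508078; u=1/2·(-1.578380)+1/2·(-4.365089)+5/4·(-1.508078)≈-4.856832; next y=-3/5·0.578380+1/4·(-4.856832)≈-1.561236
n=5: y≈-1.561236, sp=-1, e=sp−y≈0.561236; I≈-3.803853, D=e−e_prev≈2.139617; u=1/2·0.561236+1/2·(-3.803853)+5/4·2.139617≈1.053213; next y=-3/5·(-1.561236)+1/4·1.053213≈1.200045
n=6: y≈1.200045, sp=-1, e=sp−y≈-2.200045; I≈-6.003898, D=e−e_prev≈-2.761281; u=1/2·(-2.200045)+1/2·(-6.003898)+5/4·(-2.761281)≈-7.553573; next y=-3/5·1.200045+1/4·(-7.553573)≈-2.608420
n=7: y≈-2.608420, sp=-1, e=sp−y≈1.608420; I≈-4.395478, D=e−e_prev≈3.808465; u=1/2·1.608420+1/2·(-4.395478)+5/4·3.808465≈3.367053; next y=-3/5·(-2.608420)+1/4·3.367053≈2.406815
n=8: y≈2.406815, sp=-1, e=sp−y≈-3.406815; I≈-7.802293, D=e−e_prev≈-5.015236; u=1/2·(-3.406815)+1/2·(-7.802293)+5/4·(-5.015236)≈-11.873599; next y=-3/5·2.406815+1/4·(-11.873599)≈-4.412489
n=9: y≈-4.412489, sp=-1, e=sp−y≈3.412489; I≈-4.389804, D=e−e_prev≈6.819304; u=1/2·3.412489+1/2·(-4.389804)+5/4·6.819304≈8.035473; next y=-3/5·(-4.412489)+1/4·8.035473≈4.656362
n=10: y≈4.656362, sp=-1, e=sp−y≈-5.656362; I≈-10.046166, D=e−e_prev≈-9.068850; u=1/2·(-5.656362)+1/2·(-10.046166)+5/4·(-9.068850)≈-19.187327; next y=-3/5·4.656362+1/4·(-19.187327)≈-7.590649
n=11: y≈-7.590649, sp=-1, e=sp−y≈6.590649; I≈-3.455517, D=e−e_prev≈12.247010; u=1/2·6.590649+1/2·(-3.455517)+5/4·12.247010≈16.876328; next y=-3/5·(-7.590649)+1/4·16.876328≈8.773471
n=12: y≈8.773471, sp=-1, e=sp−y≈-9.773471; I≈-13.228988, D=e−e_prev≈-16.364120; u=1/2·(-9.773471)+1/2·(-13.228988)+5/4·(-16.364120)≈-31.956380; next y=-3/5·8.773471+1/4·(-31.956380)≈-13.253178
n=13: y≈-13.253178, sp=-1, e=sp−y≈12.253178; I≈-0.975811, D=e−e_prev≈22.026649; u=1/2·12.253178+1/2·(-0.975811)+5/4·22.026649≈33.171994; next y=-3/5·(-13.253178)+1/4·33.171994≈16.244905
n=14: y≈16.244905, sp=-1, e=sp−y≈-17.244905; I≈-18.220716, D=e−e_prev≈-29.498083; u=1/2·(-17.244905)+1/2·(-18.220716)+5/4·(-29.498083)≈-54.605414; next y=-3/5·16.244905+1/4·(-54.605414)≈-23.398297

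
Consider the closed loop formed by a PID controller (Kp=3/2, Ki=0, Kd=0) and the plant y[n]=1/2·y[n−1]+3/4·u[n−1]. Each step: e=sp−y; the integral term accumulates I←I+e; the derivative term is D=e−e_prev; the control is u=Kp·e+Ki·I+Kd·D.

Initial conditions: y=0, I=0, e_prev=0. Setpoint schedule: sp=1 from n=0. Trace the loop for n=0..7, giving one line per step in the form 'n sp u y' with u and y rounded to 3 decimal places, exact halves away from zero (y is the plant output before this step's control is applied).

(exact arithmetic carried between steps; '≈' marks a value shown rounded to 6 d.p. or computed from one; I and e_prev carry over from the previous line; the table rounds u and y to 3 d.p., halves away from zero)
n=0: y=0, sp=1, e=sp−y=1; I=1, D=e−e_prev=1; u=3/2·1+0·1+0·1=1.5; next y=1/2·0+3/4·1.5=1.125
n=1: y=1.125, sp=1, e=sp−y=-0.125; I=0.875, D=e−e_prev=-1.125; u=3/2·(-0.125)+0·0.875+0·(-1.125)=-0.1875; next y=1/2·1.125+3/4·(-0.1875)=0.421875
n=2: y=0.421875, sp=1, e=sp−y=0.578125; I=1.453125, D=e−e_prev=0.703125; u=3/2·0.578125+0·1.453125+0·0.703125≈0.867188; next y=1/2·0.421875+3/4·0.867188≈0.861328
n=3: y≈0.861328, sp=1, e=sp−y≈0.138672; I≈1.591797, D=e−e_prev≈-0.439453; u=3/2·0.138672+0·1.591797+0·(-0.439453)≈0.208008; next y=1/2·0.861328+3/4·0.208008≈0.586670
n=4: y≈0.586670, sp=1, e=sp−y≈0.413330; I≈2.005127, D=e−e_prev≈0.274658; u=3/2·0.413330+0·2.005127+0·0.274658≈0.619995; next y=1/2·0.586670+3/4·0.619995≈0.758331
n=5: y≈0.758331, sp=1, e=sp−y≈0.241669; I≈2.246796, D=e−e_prev≈-0.171661; u=3/2·0.241669+0·2.246796+0·(-0.171661)≈0.362503; next y=1/2·0.758331+3/4·0.362503≈0.651043
n=6: y≈0.651043, sp=1, e=sp−y≈0.348957; I≈2.595753, D=e−e_prev≈0.107288; u=3/2·0.348957+0·2.595753+0·0.107288≈0.523436; next y=1/2·0.651043+3/4·0.523436≈0.718098
n=7: y≈0.718098, sp=1, e=sp−y≈0.281902; I≈2.877655, D=e−e_prev≈-0.067055; u=3/2·0.281902+0·2.877655+0·(-0.067055)≈0.422853; next y=1/2·0.718098+3/4·0.422853≈0.676189

0 1 1.500 0.000
1 1 -0.188 1.125
2 1 0.867 0.422
3 1 0.208 0.861
4 1 0.620 0.587
5 1 0.363 0.758
6 1 0.523 0.651
7 1 0.423 0.718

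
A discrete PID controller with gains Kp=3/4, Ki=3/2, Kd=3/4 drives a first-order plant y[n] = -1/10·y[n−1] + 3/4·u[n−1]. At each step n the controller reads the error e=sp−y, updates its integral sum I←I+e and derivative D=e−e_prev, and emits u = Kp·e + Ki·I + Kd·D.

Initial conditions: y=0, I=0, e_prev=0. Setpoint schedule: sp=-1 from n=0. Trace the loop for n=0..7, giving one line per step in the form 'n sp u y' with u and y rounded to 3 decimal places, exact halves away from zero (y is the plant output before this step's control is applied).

(exact arithmetic carried between steps; '≈' marks a value shown rounded to 6 d.p. or computed from one; I and e_prev carry over from the previous line; the table rounds u and y to 3 d.p., halves away from zero)
n=0: y=0, sp=-1, e=sp−y=-1; I=-1, D=e−e_prev=-1; u=3/4·(-1)+3/2·(-1)+3/4·(-1)=-3; next y=-1/10·0+3/4·(-3)=-2.25
n=1: y=-2.25, sp=-1, e=sp−y=1.25; I=0.25, D=e−e_prev=2.25; u=3/4·1.25+3/2·0.25+3/4·2.25=3; next y=-1/10·(-2.25)+3/4·3=2.475
n=2: y=2.475, sp=-1, e=sp−y=-3.475; I=-3.225, D=e−e_prev=-4.725; u=3/4·(-3.475)+3/2·(-3.225)+3/4·(-4.725)=-10.9875; next y=-1/10·2.475+3/4·(-10.9875)=-8.488125
n=3: y=-8.488125, sp=-1, e=sp−y=7.488125; I=4.263125, D=e−e_prev=10.963125; u=3/4·7.488125+3/2·4.263125+3/4·10.963125=20.233125; next y=-1/10·(-8.488125)+3/4·20.233125≈16.023656
n=4: y≈16.023656, sp=-1, e=sp−y≈-17.023656; I≈-12.760531, D=e−e_prev≈-24.511781; u=3/4·(-17.023656)+3/2·(-12.760531)+3/4·(-24.511781)≈-50.292375; next y=-1/10·16.023656+3/4·(-50.292375)≈-39.321647
n=5: y≈-39.321647, sp=-1, e=sp−y≈38.321647; I≈25.561116, D=e−e_prev≈55.345303; u=3/4·38.321647+3/2·25.561116+3/4·55.345303≈108.591886; next y=-1/10·(-39.321647)+3/4·108.591886≈85.376079
n=6: y≈85.376079, sp=-1, e=sp−y≈-86.376079; I≈-60.814964, D=e−e_prev≈-124.697726; u=3/4·(-86.376079)+3/2·(-60.814964)+3/4·(-124.697726)≈-249.527799; next y=-1/10·85.376079+3/4·(-249.527799)≈-195.683457
n=7: y≈-195.683457, sp=-1, e=sp−y≈194.683457; I≈133.868494, D=e−e_prev≈281.059536; u=3/4·194.683457+3/2·133.868494+3/4·281.059536≈557.609986; next y=-1/10·(-195.683457)+3/4·557.609986≈437.775835

0 -1 -3.000 0.000
1 -1 3.000 -2.250
2 -1 -10.988 2.475
3 -1 20.233 -8.488
4 -1 -50.292 16.024
5 -1 108.592 -39.322
6 -1 -249.528 85.376
7 -1 557.610 -195.683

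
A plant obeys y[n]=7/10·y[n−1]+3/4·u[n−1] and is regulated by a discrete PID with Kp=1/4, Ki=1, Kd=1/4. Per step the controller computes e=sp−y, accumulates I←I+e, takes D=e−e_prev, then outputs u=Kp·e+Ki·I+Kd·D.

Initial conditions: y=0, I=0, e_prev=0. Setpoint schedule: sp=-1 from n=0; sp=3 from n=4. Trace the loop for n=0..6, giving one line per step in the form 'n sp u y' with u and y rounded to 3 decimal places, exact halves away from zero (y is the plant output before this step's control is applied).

(exact arithmetic carried between steps; '≈' marks a value shown rounded to 6 d.p. or computed from one; I and e_prev carry over from the previous line; the table rounds u and y to 3 d.p., halves away from zero)
n=0: y=0, sp=-1, e=sp−y=-1; I=-1, D=e−e_prev=-1; u=1/4·(-1)+1·(-1)+1/4·(-1)=-1.5; next y=7/10·0+3/4·(-1.5)=-1.125
n=1: y=-1.125, sp=-1, e=sp−y=0.125; I=-0.875, D=e−e_prev=1.125; u=1/4·0.125+1·(-0.875)+1/4·1.125=-0.5625; next y=7/10·(-1.125)+3/4·(-0.5625)=-1.209375
n=2: y=-1.209375, sp=-1, e=sp−y=0.209375; I=-0.665625, D=e−e_prev=0.084375; u=1/4·0.209375+1·(-0.665625)+1/4·0.084375≈-0.592188; next y=7/10·(-1.209375)+3/4·(-0.592188)≈-1.290703
n=3: y≈-1.290703, sp=-1, e=sp−y≈0.290703; I≈-0.374922, D=e−e_prev≈0.081328; u=1/4·0.290703+1·(-0.374922)+1/4·0.081328≈-0.281914; next y=7/10·(-1.290703)+3/4·(-0.281914)≈-1.114928
n=4: y≈-1.114928, sp=3, e=sp−y≈4.114928; I≈3.740006, D=e−e_prev≈3.824225; u=1/4·4.114928+1·3.740006+1/4·3.824225≈5.724794; next y=7/10·(-1.114928)+3/4·5.724794≈3.513146
n=5: y≈3.513146, sp=3, e=sp−y≈-0.513146; I≈3.226860, D=e−e_prev≈-4.628074; u=1/4·(-0.513146)+1·3.226860+1/4·(-4.628074)≈1.941555; next y=7/10·3.513146+3/4·1.941555≈3.915368
n=6: y≈3.915368, sp=3, e=sp−y≈-0.915368; I≈2.311491, D=e−e_prev≈-0.402222; u=1/4·(-0.915368)+1·2.311491+1/4·(-0.402222)≈1.982094; next y=7/10·3.915368+3/4·1.982094≈4.227328

0 -1 -1.500 0.000
1 -1 -0.563 -1.125
2 -1 -0.592 -1.209
3 -1 -0.282 -1.291
4 3 5.725 -1.115
5 3 1.942 3.513
6 3 1.982 3.915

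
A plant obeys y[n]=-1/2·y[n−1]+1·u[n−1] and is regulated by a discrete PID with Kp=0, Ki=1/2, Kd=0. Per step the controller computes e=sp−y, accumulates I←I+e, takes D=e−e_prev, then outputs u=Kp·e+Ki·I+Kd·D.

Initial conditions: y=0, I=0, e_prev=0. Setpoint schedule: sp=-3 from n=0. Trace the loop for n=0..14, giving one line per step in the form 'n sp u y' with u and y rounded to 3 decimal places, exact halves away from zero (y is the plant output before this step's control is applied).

0 -3 -1.500 0.000
1 -3 -2.250 -1.500
2 -3 -3.000 -1.500
3 -3 -3.375 -2.250
4 -3 -3.750 -2.250
5 -3 -3.938 -2.625
6 -3 -4.125 -2.625
7 -3 -4.219 -2.813
8 -3 -4.313 -2.813
9 -3 -4.359 -2.906
10 -3 -4.406 -2.906
11 -3 -4.430 -2.953
12 -3 -4.453 -2.953
13 -3 -4.465 -2.977
14 -3 -4.477 -2.977

(exact arithmetic carried between steps; '≈' marks a value shown rounded to 6 d.p. or computed from one; I and e_prev carry over from the previous line; the table rounds u and y to 3 d.p., halves away from zero)
n=0: y=0, sp=-3, e=sp−y=-3; I=-3, D=e−e_prev=-3; u=0·(-3)+1/2·(-3)+0·(-3)=-1.5; next y=-1/2·0+1·(-1.5)=-1.5
n=1: y=-1.5, sp=-3, e=sp−y=-1.5; I=-4.5, D=e−e_prev=1.5; u=0·(-1.5)+1/2·(-4.5)+0·1.5=-2.25; next y=-1/2·(-1.5)+1·(-2.25)=-1.5
n=2: y=-1.5, sp=-3, e=sp−y=-1.5; I=-6, D=e−e_prev=0; u=0·(-1.5)+1/2·(-6)+0·0=-3; next y=-1/2·(-1.5)+1·(-3)=-2.25
n=3: y=-2.25, sp=-3, e=sp−y=-0.75; I=-6.75, D=e−e_prev=0.75; u=0·(-0.75)+1/2·(-6.75)+0·0.75=-3.375; next y=-1/2·(-2.25)+1·(-3.375)=-2.25
n=4: y=-2.25, sp=-3, e=sp−y=-0.75; I=-7.5, D=e−e_prev=0; u=0·(-0.75)+1/2·(-7.5)+0·0=-3.75; next y=-1/2·(-2.25)+1·(-3.75)=-2.625
n=5: y=-2.625, sp=-3, e=sp−y=-0.375; I=-7.875, D=e−e_prev=0.375; u=0·(-0.375)+1/2·(-7.875)+0·0.375=-3.9375; next y=-1/2·(-2.625)+1·(-3.9375)=-2.625
n=6: y=-2.625, sp=-3, e=sp−y=-0.375; I=-8.25, D=e−e_prev=0; u=0·(-0.375)+1/2·(-8.25)+0·0=-4.125; next y=-1/2·(-2.625)+1·(-4.125)=-2.8125
n=7: y=-2.8125, sp=-3, e=sp−y=-0.1875; I=-8.4375, D=e−e_prev=0.1875; u=0·(-0.1875)+1/2·(-8.4375)+0·0.1875=-4.21875; next y=-1/2·(-2.8125)+1·(-4.21875)=-2.8125
n=8: y=-2.8125, sp=-3, e=sp−y=-0.1875; I=-8.625, D=e−e_prev=0; u=0·(-0.1875)+1/2·(-8.625)+0·0=-4.3125; next y=-1/2·(-2.8125)+1·(-4.3125)=-2.90625
n=9: y=-2.90625, sp=-3, e=sp−y=-0.09375; I=-8.71875, D=e−e_prev=0.09375; u=0·(-0.09375)+1/2·(-8.71875)+0·0.09375=-4.359375; next y=-1/2·(-2.90625)+1·(-4.359375)=-2.90625
n=10: y=-2.90625, sp=-3, e=sp−y=-0.09375; I=-8.8125, D=e−e_prev=0; u=0·(-0.09375)+1/2·(-8.8125)+0·0=-4.40625; next y=-1/2·(-2.90625)+1·(-4.40625)=-2.953125
n=11: y=-2.953125, sp=-3, e=sp−y=-0.046875; I=-8.859375, D=e−e_prev=0.046875; u=0·(-0.046875)+1/2·(-8.859375)+0·0.046875≈-4.429688; next y=-1/2·(-2.953125)+1·(-4.429688)≈-2.953125
n=12: y=-2.953125, sp=-3, e=sp−y=-0.046875; I=-8.90625, D=e−e_prev=0; u=0·(-0.046875)+1/2·(-8.90625)+0·0=-4.453125; next y=-1/2·(-2.953125)+1·(-4.453125)≈-2.976563
n=13: y≈-2.976563, sp=-3, e=sp−y≈-0.023438; I≈-8.929688, D=e−e_prev≈0.023438; u=0·(-0.023438)+1/2·(-8.929688)+0·0.023438≈-4.464844; next y=-1/2·(-2.976563)+1·(-4.464844)≈-2.976563
n=14: y≈-2.976563, sp=-3, e=sp−y≈-0.023438; I≈-8.953125, D=e−e_prev≈0; u=0·(-0.023438)+1/2·(-8.953125)+0·0≈-4.476563; next y=-1/2·(-2.976563)+1·(-4.476563)≈-2.988281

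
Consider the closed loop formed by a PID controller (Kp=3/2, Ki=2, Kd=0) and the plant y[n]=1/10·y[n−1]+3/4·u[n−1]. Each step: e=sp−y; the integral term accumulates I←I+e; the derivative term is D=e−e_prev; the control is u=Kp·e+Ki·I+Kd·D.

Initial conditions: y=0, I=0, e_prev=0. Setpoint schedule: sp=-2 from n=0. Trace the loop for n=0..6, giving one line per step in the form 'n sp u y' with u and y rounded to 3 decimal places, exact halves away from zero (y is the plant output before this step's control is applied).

0 -2 -7.000 0.000
1 -2 7.375 -5.250
2 -2 -22.022 5.006
3 -2 37.543 -16.016
4 -2 -83.425 26.555
5 -2 162.105 -59.913
6 -2 -336.320 115.587

(exact arithmetic carried between steps; '≈' marks a value shown rounded to 6 d.p. or computed from one; I and e_prev carry over from the previous line; the table rounds u and y to 3 d.p., halves away from zero)
n=0: y=0, sp=-2, e=sp−y=-2; I=-2, D=e−e_prev=-2; u=3/2·(-2)+2·(-2)+0·(-2)=-7; next y=1/10·0+3/4·(-7)=-5.25
n=1: y=-5.25, sp=-2, e=sp−y=3.25; I=1.25, D=e−e_prev=5.25; u=3/2·3.25+2·1.25+0·5.25=7.375; next y=1/10·(-5.25)+3/4·7.375=5.00625
n=2: y=5.00625, sp=-2, e=sp−y=-7.00625; I=-5.75625, D=e−e_prev=-10.25625; u=3/2·(-7.00625)+2·(-5.75625)+0·(-10.25625)=-22.021875; next y=1/10·5.00625+3/4·(-22.021875)≈-16.015781
n=3: y≈-16.015781, sp=-2, e=sp−y≈14.015781; I≈8.259531, D=e−e_prev≈21.022031; u=3/2·14.015781+2·8.259531+0·21.022031≈37.542734; next y=1/10·(-16.015781)+3/4·37.542734≈26.555473
n=4: y≈26.555473, sp=-2, e=sp−y≈-28.555473; I≈-20.295941, D=e−e_prev≈-42.571254; u=3/2·(-28.555473)+2·(-20.295941)+0·(-42.571254)≈-83.425092; next y=1/10·26.555473+3/4·(-83.425092)≈-59.913272
n=5: y≈-59.913272, sp=-2, e=sp−y≈57.913272; I≈37.617330, D=e−e_prev≈86.468744; u=3/2·57.913272+2·37.617330+0·86.468744≈162.104568; next y=1/10·(-59.913272)+3/4·162.104568≈115.587099
n=6: y≈115.587099, sp=-2, e=sp−y≈-117.587099; I≈-79.969768, D=e−e_prev≈-175.500370; u=3/2·(-117.587099)+2·(-79.969768)+0·(-175.500370)≈-336.320185; next y=1/10·115.587099+3/4·(-336.320185)≈-240.681429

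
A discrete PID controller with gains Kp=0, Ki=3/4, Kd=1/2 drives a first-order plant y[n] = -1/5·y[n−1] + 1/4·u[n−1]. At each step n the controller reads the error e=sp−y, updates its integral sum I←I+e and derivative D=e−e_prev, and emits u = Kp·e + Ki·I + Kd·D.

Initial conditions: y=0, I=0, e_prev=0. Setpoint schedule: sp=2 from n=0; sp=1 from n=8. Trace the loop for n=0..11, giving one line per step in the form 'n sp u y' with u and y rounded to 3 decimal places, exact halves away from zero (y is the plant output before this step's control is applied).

(exact arithmetic carried between steps; '≈' marks a value shown rounded to 6 d.p. or computed from one; I and e_prev carry over from the previous line; the table rounds u and y to 3 d.p., halves away from zero)
n=0: y=0, sp=2, e=sp−y=2; I=2, D=e−e_prev=2; u=0·2+3/4·2+1/2·2=2.5; next y=-1/5·0+1/4·2.5=0.625
n=1: y=0.625, sp=2, e=sp−y=1.375; I=3.375, D=e−e_prev=-0.625; u=0·1.375+3/4·3.375+1/2·(-0.625)=2.21875; next y=-1/5·0.625+1/4·2.21875≈0.429688
n=2: y≈0.429688, sp=2, e=sp−y≈1.570313; I≈4.945313, D=e−e_prev≈0.195313; u=0·1.570313+3/4·4.945313+1/2·0.195313≈3.806641; next y=-1/5·0.429688+1/4·3.806641≈0.865723
n=3: y≈0.865723, sp=2, e=sp−y≈1.134277; I≈6.079590, D=e−e_prev≈-0.436035; u=0·1.134277+3/4·6.079590+1/2·(-0.436035)≈4.341675; next y=-1/5·0.865723+1/4·4.341675≈0.912274
n=4: y≈0.912274, sp=2, e=sp−y≈1.087726; I≈7.167316, D=e−e_prev≈-0.046552; u=0·1.087726+3/4·7.167316+1/2·(-0.046552)≈5.352211; next y=-1/5·0.912274+1/4·5.352211≈1.155598
n=5: y≈1.155598, sp=2, e=sp−y≈0.844402; I≈8.011718, D=e−e_prev≈-0.243324; u=0·0.844402+3/4·8.011718+1/2·(-0.243324)≈5.887126; next y=-1/5·1.155598+1/4·5.887126≈1.240662
n=6: y≈1.240662, sp=2, e=sp−y≈0.759338; I≈8.771056, D=e−e_prev≈-0.085064; u=0·0.759338+3/4·8.771056+1/2·(-0.085064)≈6.535760; next y=-1/5·1.240662+1/4·6.535760≈1.385808
n=7: y≈1.385808, sp=2, e=sp−y≈0.614192; I≈9.385248, D=e−e_prev≈-0.145146; u=0·0.614192+3/4·9.385248+1/2·(-0.145146)≈6.966363; next y=-1/5·1.385808+1/4·6.966363≈1.464429
n=8: y≈1.464429, sp=1, e=sp−y≈-0.464429; I≈8.920819, D=e−e_prev≈-1.078622; u=0·(-0.464429)+3/4·8.920819+1/2·(-1.078622)≈6.151303; next y=-1/5·1.464429+1/4·6.151303≈1.244940
n=9: y≈1.244940, sp=1, e=sp−y≈-0.244940; I≈8.675879, D=e−e_prev≈0.219489; u=0·(-0.244940)+3/4·8.675879+1/2·0.219489≈6.616654; next y=-1/5·1.244940+1/4·6.616654≈1.405175
n=10: y≈1.405175, sp=1, e=sp−y≈-0.405175; I≈8.270703, D=e−e_prev≈-0.160236; u=0·(-0.405175)+3/4·8.270703+1/2·(-0.160236)≈6.122910; next y=-1/5·1.405175+1/4·6.122910≈1.249692
n=11: y≈1.249692, sp=1, e=sp−y≈-0.249692; I≈8.021011, D=e−e_prev≈0.155483; u=0·(-0.249692)+3/4·8.021011+1/2·0.155483≈6.093500; next y=-1/5·1.249692+1/4·6.093500≈1.273436

0 2 2.500 0.000
1 2 2.219 0.625
2 2 3.807 0.430
3 2 4.342 0.866
4 2 5.352 0.912
5 2 5.887 1.156
6 2 6.536 1.241
7 2 6.966 1.386
8 1 6.151 1.464
9 1 6.617 1.245
10 1 6.123 1.405
11 1 6.093 1.250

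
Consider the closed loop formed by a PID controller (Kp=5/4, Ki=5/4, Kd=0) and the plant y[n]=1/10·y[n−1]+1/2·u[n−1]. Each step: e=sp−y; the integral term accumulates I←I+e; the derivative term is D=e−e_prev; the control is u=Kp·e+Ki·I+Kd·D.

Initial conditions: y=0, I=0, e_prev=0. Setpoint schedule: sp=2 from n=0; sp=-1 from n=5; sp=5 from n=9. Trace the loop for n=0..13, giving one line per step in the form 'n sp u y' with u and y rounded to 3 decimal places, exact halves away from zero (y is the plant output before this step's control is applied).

0 2 5.000 0.000
1 2 1.250 2.500
2 2 4.688 0.875
3 2 2.203 2.431
4 2 4.380 1.345
5 -1 -4.750 2.325
6 -1 2.262 -2.143
7 -1 -3.958 0.917
8 -1 0.656 -1.887
9 5 11.698 0.139
10 5 3.465 5.863
11 5 11.247 2.319
12 5 5.757 5.855
13 5 10.666 3.464

(exact arithmetic carried between steps; '≈' marks a value shown rounded to 6 d.p. or computed from one; I and e_prev carry over from the previous line; the table rounds u and y to 3 d.p., halves away from zero)
n=0: y=0, sp=2, e=sp−y=2; I=2, D=e−e_prev=2; u=5/4·2+5/4·2+0·2=5; next y=1/10·0+1/2·5=2.5
n=1: y=2.5, sp=2, e=sp−y=-0.5; I=1.5, D=e−e_prev=-2.5; u=5/4·(-0.5)+5/4·1.5+0·(-2.5)=1.25; next y=1/10·2.5+1/2·1.25=0.875
n=2: y=0.875, sp=2, e=sp−y=1.125; I=2.625, D=e−e_prev=1.625; u=5/4·1.125+5/4·2.625+0·1.625=4.6875; next y=1/10·0.875+1/2·4.6875=2.43125
n=3: y=2.43125, sp=2, e=sp−y=-0.43125; I=2.19375, D=e−e_prev=-1.55625; u=5/4·(-0.43125)+5/4·2.19375+0·(-1.55625)=2.203125; next y=1/10·2.43125+1/2·2.203125≈1.344688
n=4: y≈1.344688, sp=2, e=sp−y≈0.655313; I≈2.849063, D=e−e_prev≈1.086563; u=5/4·0.655313+5/4·2.849063+0·1.086563≈4.380469; next y=1/10·1.344688+1/2·4.380469≈2.324703
n=5: y≈2.324703, sp=-1, e=sp−y≈-3.324703; I≈-0.475641, D=e−e_prev≈-3.980016; u=5/4·(-3.324703)+5/4·(-0.475641)+0·(-3.980016)≈-4.750430; next y=1/10·2.324703+1/2·(-4.750430)≈-2.142745
n=6: y≈-2.142745, sp=-1, e=sp−y≈1.142745; I≈0.667104, D=e−e_prev≈4.467448; u=5/4·1.142745+5/4·0.667104+0·4.467448≈2.262311; next y=1/10·(-2.142745)+1/2·2.262311≈0.916881
n=7: y≈0.916881, sp=-1, e=sp−y≈-1.916881; I≈-1.249777, D=e−e_prev≈-3.059625; u=5/4·(-1.916881)+5/4·(-1.249777)+0·(-3.059625)≈-3.958322; next y=1/10·0.916881+1/2·(-3.958322)≈-1.887473
n=8: y≈-1.887473, sp=-1, e=sp−y≈0.887473; I≈-0.362304, D=e−e_prev≈2.804354; u=5/4·0.887473+5/4·(-0.362304)+0·2.804354≈0.656461; next y=1/10·(-1.887473)+1/2·0.656461≈0.139483
n=9: y≈0.139483, sp=5, e=sp−y≈4.860517; I≈4.498213, D=e−e_prev≈3.973044; u=5/4·4.860517+5/4·4.498213+0·3.973044≈11.698412; next y=1/10·0.139483+1/2·11.698412≈5.863154
n=10: y≈5.863154, sp=5, e=sp−y≈-0.863154; I≈3.635059, D=e−e_prev≈-5.723671; u=5/4·(-0.863154)+5/4·3.635059+0·(-5.723671)≈3.464880; next y=1/10·5.863154+1/2·3.464880≈2.318756
n=11: y≈2.318756, sp=5, e=sp−y≈2.681244; I≈6.316303, D=e−e_prev≈3.544399; u=5/4·2.681244+5/4·6.316303+0·3.544399≈11.246934; next y=1/10·2.318756+1/2·11.246934≈5.855343
n=12: y≈5.855343, sp=5, e=sp−y≈-0.855343; I≈5.460960, D=e−e_prev≈-3.536587; u=5/4·(-0.855343)+5/4·5.460960+0·(-3.536587)≈5.757022; next y=1/10·5.855343+1/2·5.757022≈3.464045
n=13: y≈3.464045, sp=5, e=sp−y≈1.535955; I≈6.996915, D=e−e_prev≈2.391297; u=5/4·1.535955+5/4·6.996915+0·2.391297≈10.666087; next y=1/10·3.464045+1/2·10.666087≈5.679448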